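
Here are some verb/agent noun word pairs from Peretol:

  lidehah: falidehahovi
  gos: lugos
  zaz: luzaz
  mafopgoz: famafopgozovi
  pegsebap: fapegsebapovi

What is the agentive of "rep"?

lurep

mafopgoz and zaz both end in -z yet inflect differently (famafopgozovi, luzaz), so the final letter is not what conditions the rule; the number of vowels is.
"rep" has 1 vowel. The stems with 1 vowel (gos → lugos, zaz → luzaz) add the prefix lu-.
So rep → lurep.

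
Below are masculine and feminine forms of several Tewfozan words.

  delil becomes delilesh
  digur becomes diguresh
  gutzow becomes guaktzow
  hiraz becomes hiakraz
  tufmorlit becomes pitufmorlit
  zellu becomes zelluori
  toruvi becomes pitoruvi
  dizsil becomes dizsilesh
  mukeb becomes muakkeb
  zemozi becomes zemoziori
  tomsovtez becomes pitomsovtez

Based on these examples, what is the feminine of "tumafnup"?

zemozi and toruvi both end in -i yet inflect differently (zemoziori, pitoruvi), so the final letter is not what conditions the rule; the first letter is.
"tumafnup" begins with t-. The stems beginning with t- (tufmorlit → pitufmorlit, toruvi → pitoruvi, tomsovtez → pitomsovtez) add the prefix pi-.
So tumafnup → pitumafnup.

pitumafnup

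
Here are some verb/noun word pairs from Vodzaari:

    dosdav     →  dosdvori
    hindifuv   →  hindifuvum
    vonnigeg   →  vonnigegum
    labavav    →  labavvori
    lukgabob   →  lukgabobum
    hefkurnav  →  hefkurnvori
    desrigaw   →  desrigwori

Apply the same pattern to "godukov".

godukovum

hefkurnav and hindifuv both end in -v yet inflect differently (hefkurnvori, hindifuvum), so the final letter is not what conditions the rule; the last vowel is.
"godukov" has last vowel 'o'. The one such stem in the data (lukgabob → lukgabobum) adds -um, so the same rule applies.
The other pattern: stems whose last vowel is 'a' delete the last vowel and add -ori.
So godukov → godukovum.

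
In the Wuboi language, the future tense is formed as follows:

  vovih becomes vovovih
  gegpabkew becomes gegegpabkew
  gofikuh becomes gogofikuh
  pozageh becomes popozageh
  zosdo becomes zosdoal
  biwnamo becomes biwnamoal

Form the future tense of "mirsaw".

vovih and zosdo both have 2 vowels yet inflect differently (vovovih, zosdoal), so the number of vowels is not what conditions the rule; whether the stem ends in a vowel or a consonant is.
"mirsaw" ends in a consonant. The stems ending in a consonant (gofikuh → gogofikuh, vovih → vovovih, pozageh → popozageh) repeat the first consonant+vowel as a prefix.
So mirsaw → mimirsaw.

mimirsaw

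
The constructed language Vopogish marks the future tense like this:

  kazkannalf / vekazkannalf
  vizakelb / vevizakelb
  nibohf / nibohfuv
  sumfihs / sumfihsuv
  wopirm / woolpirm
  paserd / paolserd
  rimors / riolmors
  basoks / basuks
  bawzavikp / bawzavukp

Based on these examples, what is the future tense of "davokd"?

davukd

kazkannalf and nibohf both end in -f yet inflect differently (vekazkannalf, nibohfuv), so the final letter is not what conditions the rule; the second-to-last letter is.
"davokd" has second-to-last letter 'k'. The stems whose second-to-last letter is 'k' (basoks → basuks, bawzavikp → bawzavukp) change the last vowel to 'u'.
So davokd → davukd.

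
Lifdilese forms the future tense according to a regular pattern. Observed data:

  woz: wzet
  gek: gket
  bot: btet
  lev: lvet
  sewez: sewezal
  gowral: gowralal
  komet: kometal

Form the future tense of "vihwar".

vihwaral

woz and sewez both end in -z yet inflect differently (wzet, sewezal), so the final letter is not what conditions the rule; the number of vowels is.
"vihwar" has 2 vowels. The stems with 2 vowels (sewez → sewezal, gowral → gowralal, komet → kometal) add -al.
So vihwar → vihwaral.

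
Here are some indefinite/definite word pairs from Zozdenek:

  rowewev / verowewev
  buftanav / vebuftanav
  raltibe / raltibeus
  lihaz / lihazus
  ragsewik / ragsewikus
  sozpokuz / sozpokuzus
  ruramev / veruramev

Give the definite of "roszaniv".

rowewev and raltibe both have last vowel 'e' yet inflect differently (verowewev, raltibeus), so the last vowel is not what conditions the rule; the final letter is.
"roszaniv" ends in -v. The stems ending in -v (buftanav → vebuftanav, rowewev → verowewev, ruramev → veruramev) add the prefix ve-.
So roszaniv → veroszaniv.

veroszaniv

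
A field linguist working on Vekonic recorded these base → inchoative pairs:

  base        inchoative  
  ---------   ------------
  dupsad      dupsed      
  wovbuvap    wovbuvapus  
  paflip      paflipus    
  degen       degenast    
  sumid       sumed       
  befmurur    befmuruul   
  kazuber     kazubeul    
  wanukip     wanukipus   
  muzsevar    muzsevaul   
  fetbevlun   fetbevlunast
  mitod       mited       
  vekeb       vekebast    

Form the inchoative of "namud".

named

fetbevlun and befmurur both have last vowel 'u' yet inflect differently (fetbevlunast, befmuruul), so the last vowel is not what conditions the rule; the final letter is.
"namud" ends in -d. The stems ending in -d (dupsad → dupsed, mitod → mited, sumid → sumed) change the last vowel to 'e'.
The other patterns: stems ending in -b or -n add -ast; stems ending in -r drop the final letter and add -ul; stems ending in -p add -us.
So namud → named.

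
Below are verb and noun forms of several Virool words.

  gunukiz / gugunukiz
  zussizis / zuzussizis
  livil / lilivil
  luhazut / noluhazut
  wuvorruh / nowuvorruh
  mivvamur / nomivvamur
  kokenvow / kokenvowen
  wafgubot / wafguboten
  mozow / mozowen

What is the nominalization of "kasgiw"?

kakasgiw

luhazut and wafgubot both end in -t yet inflect differently (noluhazut, wafguboten), so the final letter is not what conditions the rule; the last vowel is.
"kasgiw" has last vowel 'i'. The stems whose last vowel is 'i' (gunukiz → gugunukiz, zussizis → zuzussizis, livil → lilivil) repeat the first consonant+vowel as a prefix.
So kasgiw → kakasgiw.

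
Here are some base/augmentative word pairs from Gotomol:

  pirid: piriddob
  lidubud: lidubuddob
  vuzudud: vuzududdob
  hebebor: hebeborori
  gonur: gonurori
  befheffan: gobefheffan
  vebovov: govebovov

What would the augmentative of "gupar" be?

"gupar" ends in -r. The stems ending in -r (hebebor → hebeborori, gonur → gonurori) add -ori.
So gupar → guparori.

guparori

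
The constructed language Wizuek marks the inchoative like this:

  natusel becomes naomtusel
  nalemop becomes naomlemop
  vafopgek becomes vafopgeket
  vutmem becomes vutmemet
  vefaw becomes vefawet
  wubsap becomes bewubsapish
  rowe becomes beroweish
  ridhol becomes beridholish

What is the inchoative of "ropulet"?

beropuletish

nalemop and wubsap both end in -p yet inflect differently (naomlemop, bewubsapish), so the final letter is not what conditions the rule; the first letter is.
"ropulet" begins with r-. The stems beginning with r- (rowe → beroweish, ridhol → beridholish) add be- … -ish around the stem.
So ropulet → beropuletish.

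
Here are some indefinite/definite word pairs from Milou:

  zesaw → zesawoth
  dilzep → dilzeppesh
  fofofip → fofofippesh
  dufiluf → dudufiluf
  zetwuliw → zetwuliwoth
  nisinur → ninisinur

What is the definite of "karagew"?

zetwuliw and fofofip both have last vowel 'i' yet inflect differently (zetwuliwoth, fofofippesh), so the last vowel is not what conditions the rule; the final letter is.
"karagew" ends in -w. The stems ending in -w (zesaw → zesawoth, zetwuliw → zetwuliwoth) add -oth.
The other patterns: stems ending in -p double the final consonant and add -esh; stems ending in -f or -r repeat the first consonant+vowel as a prefix.
So karagew → karagewoth.

karagewoth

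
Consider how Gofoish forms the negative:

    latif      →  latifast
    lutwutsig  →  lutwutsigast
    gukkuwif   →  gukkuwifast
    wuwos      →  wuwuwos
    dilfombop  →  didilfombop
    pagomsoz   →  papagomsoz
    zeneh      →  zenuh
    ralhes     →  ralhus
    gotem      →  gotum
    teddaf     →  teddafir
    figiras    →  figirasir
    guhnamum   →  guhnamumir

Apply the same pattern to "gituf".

wuwos and ralhes both end in -s yet inflect differently (wuwuwos, ralhus), so the final letter is not what conditions the rule; the last vowel is.
"gituf" has last vowel 'u'. The one such stem in the data (guhnamum → guhnamumir) adds -ir, so the same rule applies.
So gituf → gitufir.

gitufir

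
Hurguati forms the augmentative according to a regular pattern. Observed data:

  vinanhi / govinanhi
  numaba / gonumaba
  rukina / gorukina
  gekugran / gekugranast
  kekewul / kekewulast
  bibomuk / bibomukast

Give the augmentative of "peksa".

gopeksa

numaba and gekugran both have last vowel 'a' yet inflect differently (gonumaba, gekugranast), so the last vowel is not what conditions the rule; whether the stem ends in a vowel or a consonant is.
"peksa" ends in a vowel. The stems ending in a vowel (vinanhi → govinanhi, numaba → gonumaba, rukina → gorukina) add the prefix go-.
The other pattern: stems ending in a consonant add -ast.
So peksa → gopeksa.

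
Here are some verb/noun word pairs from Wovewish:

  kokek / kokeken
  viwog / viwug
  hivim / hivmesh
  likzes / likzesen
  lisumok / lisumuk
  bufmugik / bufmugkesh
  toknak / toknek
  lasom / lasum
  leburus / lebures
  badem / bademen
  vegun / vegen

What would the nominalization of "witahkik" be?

witahkkesh

badem and hivim both end in -m yet inflect differently (bademen, hivmesh), so the final letter is not what conditions the rule; the last vowel is.
"witahkik" has last vowel 'i'. The stems whose last vowel is 'i' (hivim → hivmesh, bufmugik → bufmugkesh) delete the last vowel and add -esh.
So witahkik → witahkkesh.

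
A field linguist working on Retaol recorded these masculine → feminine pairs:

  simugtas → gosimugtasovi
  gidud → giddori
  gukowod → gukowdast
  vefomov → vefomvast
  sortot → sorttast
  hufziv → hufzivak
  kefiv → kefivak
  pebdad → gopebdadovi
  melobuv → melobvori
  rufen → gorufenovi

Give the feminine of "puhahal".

melobuv and hufziv both end in -v yet inflect differently (melobvori, hufzivak), so the final letter is not what conditions the rule; the last vowel is.
"puhahal" has last vowel 'a'. The stems whose last vowel is 'a' (pebdad → gopebdadovi, simugtas → gosimugtasovi) add go- … -ovi around the stem.
The other patterns: stems whose last vowel is 'u' delete the last vowel and add -ori; stems whose last vowel is 'i' add -ak; stems whose last vowel is 'o' delete the last vowel and add -ast.
So puhahal → gopuhahalovi.

gopuhahalovi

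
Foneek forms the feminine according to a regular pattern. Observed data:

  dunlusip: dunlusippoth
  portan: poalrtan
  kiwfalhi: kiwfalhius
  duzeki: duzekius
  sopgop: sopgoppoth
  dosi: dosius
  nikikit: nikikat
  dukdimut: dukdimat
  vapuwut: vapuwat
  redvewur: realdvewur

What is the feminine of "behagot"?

"behagot" ends in -t. The stems ending in -t (vapuwut → vapuwat, dukdimut → dukdimat, nikikit → nikikat) change the last vowel to 'a'.
The other patterns: stems ending in -i add -us; stems ending in -p double the final consonant and add -oth; stems ending in -n or -r insert -al- after the first vowel.
So behagot → behagat.

behagat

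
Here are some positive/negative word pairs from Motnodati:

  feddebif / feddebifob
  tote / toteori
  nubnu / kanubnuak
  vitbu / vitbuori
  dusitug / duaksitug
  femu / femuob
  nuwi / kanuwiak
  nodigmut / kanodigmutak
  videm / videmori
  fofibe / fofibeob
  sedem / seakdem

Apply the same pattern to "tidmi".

femu and nubnu both end in -u yet inflect differently (femuob, kanubnuak), so the final letter is not what conditions the rule; the first letter is.
"tidmi" begins with t-. The one such stem in the data (tote → toteori) adds -ori, so the same rule applies.
The other patterns: stems beginning with f- add -ob; stems beginning with n- add ka- … -ak around the stem; stems beginning with d- or s- insert -ak- after the first vowel.
So tidmi → tidmiori.

tidmiori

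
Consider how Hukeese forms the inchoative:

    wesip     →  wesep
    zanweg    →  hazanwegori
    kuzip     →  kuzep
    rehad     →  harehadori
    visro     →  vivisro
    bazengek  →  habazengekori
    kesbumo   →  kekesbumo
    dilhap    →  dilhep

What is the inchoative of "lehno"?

lelehno

"lehno" ends in -o. The stems ending in -o (kesbumo → kekesbumo, visro → vivisro) repeat the first consonant+vowel as a prefix.
So lehno → lelehno.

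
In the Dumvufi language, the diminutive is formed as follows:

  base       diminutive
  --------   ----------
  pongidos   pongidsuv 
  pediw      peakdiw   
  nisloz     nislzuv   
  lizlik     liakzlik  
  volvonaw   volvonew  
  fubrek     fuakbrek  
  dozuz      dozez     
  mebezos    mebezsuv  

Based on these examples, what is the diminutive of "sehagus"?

sehages

"sehagus" has last vowel 'u'. The one such stem in the data (dozuz → dozez) changes the last vowel to 'e' (as does volvonaw), so the same rule applies.
The other patterns: stems whose last vowel is 'o' delete the last vowel and add -uv; stems whose last vowel is 'e' or 'i' insert -ak- after the first vowel.
So sehagus → sehages.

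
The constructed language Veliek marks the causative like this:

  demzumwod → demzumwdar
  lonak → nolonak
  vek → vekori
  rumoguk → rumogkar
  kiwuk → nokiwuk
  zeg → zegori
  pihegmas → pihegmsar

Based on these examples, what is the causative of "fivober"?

fivobrar

vek and kiwuk both end in -k yet inflect differently (vekori, nokiwuk), so the final letter is not what conditions the rule; the number of vowels is.
"fivober" has 3 vowels. The stems with 3 vowels (pihegmas → pihegmsar, rumoguk → rumogkar, demzumwod → demzumwdar) delete the last vowel and add -ar.
The other patterns: stems with 1 vowel add -ori; stems with 2 vowels add the prefix no-.
So fivober → fivobrar.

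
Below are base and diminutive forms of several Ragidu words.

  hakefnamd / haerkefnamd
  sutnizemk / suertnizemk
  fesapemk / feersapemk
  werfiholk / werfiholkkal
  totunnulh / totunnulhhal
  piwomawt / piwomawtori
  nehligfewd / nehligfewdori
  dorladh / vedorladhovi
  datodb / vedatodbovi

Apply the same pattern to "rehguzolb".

sutnizemk and werfiholk both end in -k yet inflect differently (suertnizemk, werfiholkkal), so the final letter is not what conditions the rule; the second-to-last letter is.
"rehguzolb" has second-to-last letter 'l'. The stems whose second-to-last letter is 'l' (werfiholk → werfiholkkal, totunnulh → totunnulhhal) double the final consonant and add -al.
The other patterns: stems whose second-to-last letter is 'm' insert -er- after the first vowel; stems whose second-to-last letter is 'w' add -ori; stems whose second-to-last letter is 'd' add ve- … -ovi around the stem.
So rehguzolb → rehguzolbbal.

rehguzolbbal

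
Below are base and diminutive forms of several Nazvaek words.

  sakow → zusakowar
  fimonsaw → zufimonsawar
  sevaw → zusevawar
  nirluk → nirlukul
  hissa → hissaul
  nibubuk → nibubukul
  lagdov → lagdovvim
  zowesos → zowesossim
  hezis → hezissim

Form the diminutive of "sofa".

sofaul

fimonsaw and hissa both have last vowel 'a' yet inflect differently (zufimonsawar, hissaul), so the last vowel is not what conditions the rule; the final letter is.
"sofa" ends in -a. The one such stem in the data (hissa → hissaul) adds -ul, so the same rule applies.
So sofa → sofaul.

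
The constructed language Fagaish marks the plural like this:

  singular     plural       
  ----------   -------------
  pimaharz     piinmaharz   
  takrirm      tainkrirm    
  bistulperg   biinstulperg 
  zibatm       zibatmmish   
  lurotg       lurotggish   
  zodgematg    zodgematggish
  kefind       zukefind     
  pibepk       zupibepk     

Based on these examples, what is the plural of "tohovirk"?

takrirm and zibatm both end in -m yet inflect differently (tainkrirm, zibatmmish), so the final letter is not what conditions the rule; the second-to-last letter is.
"tohovirk" has second-to-last letter 'r'. The stems whose second-to-last letter is 'r' (pimaharz → piinmaharz, takrirm → tainkrirm, bistulperg → biinstulperg) insert -in- after the first vowel.
So tohovirk → toinhovirk.

toinhovirk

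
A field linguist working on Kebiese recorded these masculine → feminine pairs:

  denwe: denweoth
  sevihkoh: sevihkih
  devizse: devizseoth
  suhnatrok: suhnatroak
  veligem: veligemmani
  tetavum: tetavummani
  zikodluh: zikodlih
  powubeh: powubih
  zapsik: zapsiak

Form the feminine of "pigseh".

pigsih

veligem and powubeh both have last vowel 'e' yet inflect differently (veligemmani, powubih), so the last vowel is not what conditions the rule; the final letter is.
"pigseh" ends in -h. The stems ending in -h (sevihkoh → sevihkih, powubeh → powubih, zikodluh → zikodlih) change the last vowel to 'i'.
The other patterns: stems ending in -m double the final consonant and add -ani; stems ending in -k drop the final letter and add -ak; stems ending in -e add -oth.
So pigseh → pigsih.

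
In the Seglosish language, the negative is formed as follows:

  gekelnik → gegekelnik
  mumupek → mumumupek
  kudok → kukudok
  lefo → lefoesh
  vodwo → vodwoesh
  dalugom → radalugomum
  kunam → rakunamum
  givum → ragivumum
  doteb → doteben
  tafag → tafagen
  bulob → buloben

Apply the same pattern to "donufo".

"donufo" ends in -o. The stems ending in -o (lefo → lefoesh, vodwo → vodwoesh) add -esh.
The other patterns: stems ending in -k repeat the first consonant+vowel as a prefix; stems ending in -m add ra- … -um around the stem; stems ending in -b or -g add -en.
So donufo → donufoesh.

donufoesh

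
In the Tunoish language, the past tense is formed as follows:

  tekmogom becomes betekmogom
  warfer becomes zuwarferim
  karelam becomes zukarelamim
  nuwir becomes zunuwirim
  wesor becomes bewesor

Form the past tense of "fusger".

"fusger" has last vowel 'e'. The one such stem in the data (warfer → zuwarferim) adds zu- … -im around the stem, so the same rule applies.
So fusger → zufusgerim.

zufusgerim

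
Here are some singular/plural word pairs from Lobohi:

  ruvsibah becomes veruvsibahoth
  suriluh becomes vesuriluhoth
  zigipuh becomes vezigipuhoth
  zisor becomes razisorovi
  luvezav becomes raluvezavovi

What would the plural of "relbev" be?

"relbev" ends in -v. The one such stem in the data (luvezav → raluvezavovi) adds ra- … -ovi around the stem, so the same rule applies.
So relbev → rarelbevovi.

rarelbevovi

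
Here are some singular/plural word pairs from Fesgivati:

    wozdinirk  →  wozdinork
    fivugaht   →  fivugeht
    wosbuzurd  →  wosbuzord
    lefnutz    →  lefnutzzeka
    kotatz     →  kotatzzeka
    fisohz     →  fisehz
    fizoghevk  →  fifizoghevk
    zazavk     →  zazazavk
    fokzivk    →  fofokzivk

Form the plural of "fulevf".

fufulevf

kotatz and fisohz both end in -z yet inflect differently (kotatzzeka, fisehz), so the final letter is not what conditions the rule; the second-to-last letter is.
"fulevf" has second-to-last letter 'v'. The stems whose second-to-last letter is 'v' (zazavk → zazazavk, fokzivk → fofokzivk, fizoghevk → fifizoghevk) repeat the first consonant+vowel as a prefix.
The other patterns: stems whose second-to-last letter is 't' double the final consonant and add -eka; stems whose second-to-last letter is 'h' change the last vowel to 'e'; stems whose second-to-last letter is 'r' change the last vowel to 'o'.
So fulevf → fufulevf.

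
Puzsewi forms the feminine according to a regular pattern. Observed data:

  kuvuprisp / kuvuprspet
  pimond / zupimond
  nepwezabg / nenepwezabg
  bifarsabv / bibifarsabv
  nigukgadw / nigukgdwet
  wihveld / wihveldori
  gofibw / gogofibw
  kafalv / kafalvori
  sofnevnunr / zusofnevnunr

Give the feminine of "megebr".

bifarsabv and kafalv both end in -v yet inflect differently (bibifarsabv, kafalvori), so the final letter is not what conditions the rule; the second-to-last letter is.
"megebr" has second-to-last letter 'b'. The stems whose second-to-last letter is 'b' (bifarsabv → bibifarsabv, nepwezabg → nenepwezabg, gofibw → gogofibw) repeat the first consonant+vowel as a prefix.
The other patterns: stems whose second-to-last letter is 'n' add the prefix zu-; stems whose second-to-last letter is 'l' add -ori; stems whose second-to-last letter is 'd' or 's' delete the last vowel and add -et.
So megebr → memegebr.

memegebr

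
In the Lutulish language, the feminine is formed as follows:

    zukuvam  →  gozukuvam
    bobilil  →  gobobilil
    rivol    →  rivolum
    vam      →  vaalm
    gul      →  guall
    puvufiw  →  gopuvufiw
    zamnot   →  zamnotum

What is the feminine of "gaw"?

gaalw

"gaw" has 1 vowel. The stems with 1 vowel (vam → vaalm, gul → guall) insert -al- after the first vowel.
So gaw → gaalw.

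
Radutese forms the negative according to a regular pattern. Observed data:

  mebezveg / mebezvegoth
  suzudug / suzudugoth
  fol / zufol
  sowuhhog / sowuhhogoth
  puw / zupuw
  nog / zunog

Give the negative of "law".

zulaw

nog and suzudug both end in -g yet inflect differently (zunog, suzudugoth), so the final letter is not what conditions the rule; the number of vowels is.
"law" has 1 vowel. The stems with 1 vowel (puw → zupuw, nog → zunog, fol → zufol) add the prefix zu-.
The other pattern: stems with 3 vowels add -oth.
So law → zulaw.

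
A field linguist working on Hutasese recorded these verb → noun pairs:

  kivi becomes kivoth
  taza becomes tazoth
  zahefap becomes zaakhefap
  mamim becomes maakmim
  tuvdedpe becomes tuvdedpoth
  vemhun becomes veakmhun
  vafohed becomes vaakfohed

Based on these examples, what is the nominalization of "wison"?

wiakson

tuvdedpe and vafohed both have last vowel 'e' yet inflect differently (tuvdedpoth, vaakfohed), so the last vowel is not what conditions the rule; whether the stem ends in a vowel or a consonant is.
"wison" ends in a consonant. The stems ending in a consonant (vemhun → veakmhun, vafohed → vaakfohed, mamim → maakmim) insert -ak- after the first vowel.
So wison → wiakson.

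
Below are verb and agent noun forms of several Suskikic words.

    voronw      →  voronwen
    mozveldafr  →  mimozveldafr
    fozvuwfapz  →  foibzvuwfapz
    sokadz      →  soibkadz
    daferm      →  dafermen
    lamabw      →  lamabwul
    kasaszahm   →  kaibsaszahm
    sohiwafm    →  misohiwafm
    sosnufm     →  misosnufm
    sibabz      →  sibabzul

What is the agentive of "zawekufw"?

mizawekufw

lamabw and voronw both end in -w yet inflect differently (lamabwul, voronwen), so the final letter is not what conditions the rule; the second-to-last letter is.
"zawekufw" has second-to-last letter 'f'. The stems whose second-to-last letter is 'f' (mozveldafr → mimozveldafr, sosnufm → misosnufm, sohiwafm → misohiwafm) add the prefix mi-.
The other patterns: stems whose second-to-last letter is 'b' add -ul; stems whose second-to-last letter is 'n' or 'r' add -en; stems whose second-to-last letter is 'd', 'h' or 'p' insert -ib- after the first vowel.
So zawekufw → mizawekufw.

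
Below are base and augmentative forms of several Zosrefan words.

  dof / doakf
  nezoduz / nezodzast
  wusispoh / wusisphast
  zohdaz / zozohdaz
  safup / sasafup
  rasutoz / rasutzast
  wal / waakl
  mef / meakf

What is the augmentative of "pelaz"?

pepelaz

zohdaz and rasutoz both end in -z yet inflect differently (zozohdaz, rasutzast), so the final letter is not what conditions the rule; the number of vowels is.
"pelaz" has 2 vowels. The stems with 2 vowels (safup → sasafup, zohdaz → zozohdaz) repeat the first consonant+vowel as a prefix.
So pelaz → pepelaz.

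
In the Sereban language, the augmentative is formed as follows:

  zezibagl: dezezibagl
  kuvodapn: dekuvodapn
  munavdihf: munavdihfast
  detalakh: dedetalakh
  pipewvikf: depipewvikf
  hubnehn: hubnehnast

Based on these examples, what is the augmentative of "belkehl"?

"belkehl" has second-to-last letter 'h'. The stems whose second-to-last letter is 'h' (hubnehn → hubnehnast, munavdihf → munavdihfast) add -ast.
The other pattern: stems whose second-to-last letter is 'g', 'k' or 'p' add the prefix de-.
So belkehl → belkehlast.

belkehlast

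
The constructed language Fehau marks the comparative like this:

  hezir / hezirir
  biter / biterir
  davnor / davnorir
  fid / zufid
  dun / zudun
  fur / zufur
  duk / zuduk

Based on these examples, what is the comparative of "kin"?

hezir and fur both end in -r yet inflect differently (hezirir, zufur), so the final letter is not what conditions the rule; the number of vowels is.
"kin" has 1 vowel. The stems with 1 vowel (fid → zufid, dun → zudun, fur → zufur) add the prefix zu-.
So kin → zukin.

zukin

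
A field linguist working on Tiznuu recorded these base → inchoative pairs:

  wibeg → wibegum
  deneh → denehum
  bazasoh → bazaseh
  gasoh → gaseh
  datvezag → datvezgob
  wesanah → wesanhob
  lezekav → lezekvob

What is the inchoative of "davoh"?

deneh and bazasoh both end in -h yet inflect differently (denehum, bazaseh), so the final letter is not what conditions the rule; the last vowel is.
"davoh" has last vowel 'o'. The stems whose last vowel is 'o' (bazasoh → bazaseh, gasoh → gaseh) change the last vowel to 'e'.
So davoh → daveh.

daveh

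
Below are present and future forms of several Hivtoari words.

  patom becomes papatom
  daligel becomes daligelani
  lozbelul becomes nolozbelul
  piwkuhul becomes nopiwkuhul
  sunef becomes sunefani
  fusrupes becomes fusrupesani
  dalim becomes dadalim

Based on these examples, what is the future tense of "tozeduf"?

notozeduf

lozbelul and daligel both end in -l yet inflect differently (nolozbelul, daligelani), so the final letter is not what conditions the rule; the last vowel is.
"tozeduf" has last vowel 'u'. The stems whose last vowel is 'u' (lozbelul → nolozbelul, piwkuhul → nopiwkuhul) add the prefix no-.
So tozeduf → notozeduf.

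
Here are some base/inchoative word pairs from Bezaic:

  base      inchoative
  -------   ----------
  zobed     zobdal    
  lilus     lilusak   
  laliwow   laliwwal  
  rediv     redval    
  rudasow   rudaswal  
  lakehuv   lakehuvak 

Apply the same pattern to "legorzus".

lakehuv and rediv both end in -v yet inflect differently (lakehuvak, redval), so the final letter is not what conditions the rule; the last vowel is.
"legorzus" has last vowel 'u'. The stems whose last vowel is 'u' (lakehuv → lakehuvak, lilus → lilusak) add -ak.
The other pattern: stems whose last vowel is 'e', 'i' or 'o' delete the last vowel and add -al.
So legorzus → legorzusak.

legorzusak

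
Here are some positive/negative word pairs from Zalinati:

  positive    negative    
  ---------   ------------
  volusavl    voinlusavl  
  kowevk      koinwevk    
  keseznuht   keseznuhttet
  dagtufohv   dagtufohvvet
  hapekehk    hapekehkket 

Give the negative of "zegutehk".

zegutehkket

kowevk and hapekehk both end in -k yet inflect differently (koinwevk, hapekehkket), so the final letter is not what conditions the rule; the second-to-last letter is.
"zegutehk" has second-to-last letter 'h'. The stems whose second-to-last letter is 'h' (keseznuht → keseznuhttet, hapekehk → hapekehkket, dagtufohv → dagtufohvvet) double the final consonant and add -et.
The other pattern: stems whose second-to-last letter is 'v' insert -in- after the first vowel.
So zegutehk → zegutehkket.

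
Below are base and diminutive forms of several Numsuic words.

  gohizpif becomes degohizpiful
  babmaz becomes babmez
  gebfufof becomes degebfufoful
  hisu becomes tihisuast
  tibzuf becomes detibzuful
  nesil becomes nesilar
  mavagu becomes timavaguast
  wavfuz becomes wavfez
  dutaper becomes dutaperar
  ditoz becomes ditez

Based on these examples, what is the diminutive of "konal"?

konalar

"konal" ends in -l. The one such stem in the data (nesil → nesilar) adds -ar, so the same rule applies.
So konal → konalar.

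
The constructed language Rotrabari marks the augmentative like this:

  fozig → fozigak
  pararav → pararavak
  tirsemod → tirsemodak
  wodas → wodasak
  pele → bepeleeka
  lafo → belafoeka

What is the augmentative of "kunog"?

tirsemod and lafo both have last vowel 'o' yet inflect differently (tirsemodak, belafoeka), so the last vowel is not what conditions the rule; whether the stem ends in a vowel or a consonant is.
"kunog" ends in a consonant. The stems ending in a consonant (fozig → fozigak, pararav → pararavak, tirsemod → tirsemodak) add -ak.
The other pattern: stems ending in a vowel add be- … -eka around the stem.
So kunog → kunogak.

kunogak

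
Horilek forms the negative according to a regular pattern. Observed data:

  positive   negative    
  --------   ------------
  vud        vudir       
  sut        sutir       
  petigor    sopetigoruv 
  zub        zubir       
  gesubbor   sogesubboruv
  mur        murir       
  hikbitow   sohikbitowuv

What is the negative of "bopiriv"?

gesubbor and mur both end in -r yet inflect differently (sogesubboruv, murir), so the final letter is not what conditions the rule; the number of vowels is.
"bopiriv" has 3 vowels. The stems with 3 vowels (hikbitow → sohikbitowuv, gesubbor → sogesubboruv, petigor → sopetigoruv) add so- … -uv around the stem.
The other pattern: stems with 1 vowel add -ir.
So bopiriv → sobopirivuv.

sobopirivuv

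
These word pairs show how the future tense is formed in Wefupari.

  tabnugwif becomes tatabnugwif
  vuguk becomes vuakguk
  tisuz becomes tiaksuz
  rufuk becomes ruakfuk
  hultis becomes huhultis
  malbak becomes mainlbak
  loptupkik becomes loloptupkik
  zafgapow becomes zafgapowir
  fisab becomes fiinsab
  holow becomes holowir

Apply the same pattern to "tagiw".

tatagiw

loptupkik and vuguk both end in -k yet inflect differently (loloptupkik, vuakguk), so the final letter is not what conditions the rule; the last vowel is.
"tagiw" has last vowel 'i'. The stems whose last vowel is 'i' (loptupkik → loloptupkik, hultis → huhultis, tabnugwif → tatabnugwif) repeat the first consonant+vowel as a prefix.
The other patterns: stems whose last vowel is 'o' add -ir; stems whose last vowel is 'u' insert -ak- after the first vowel; stems whose last vowel is 'a' insert -in- after the first vowel.
So tagiw → tatagiw.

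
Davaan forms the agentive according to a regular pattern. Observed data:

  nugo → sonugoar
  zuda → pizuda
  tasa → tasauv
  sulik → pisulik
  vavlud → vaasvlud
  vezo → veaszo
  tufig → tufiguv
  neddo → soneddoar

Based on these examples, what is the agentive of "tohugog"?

"tohugog" begins with t-. The stems beginning with t- (tufig → tufiguv, tasa → tasauv) add -uv.
So tohugog → tohugoguv.

tohugoguv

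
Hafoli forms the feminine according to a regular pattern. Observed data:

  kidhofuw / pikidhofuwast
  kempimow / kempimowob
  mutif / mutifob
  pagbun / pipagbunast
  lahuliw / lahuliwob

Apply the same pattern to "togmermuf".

pitogmermufast

kidhofuw and lahuliw both end in -w yet inflect differently (pikidhofuwast, lahuliwob), so the final letter is not what conditions the rule; the last vowel is.
"togmermuf" has last vowel 'u'. The stems whose last vowel is 'u' (pagbun → pipagbunast, kidhofuw → pikidhofuwast) add pi- … -ast around the stem.
The other pattern: stems whose last vowel is 'i' or 'o' add -ob.
So togmermuf → pitogmermufast.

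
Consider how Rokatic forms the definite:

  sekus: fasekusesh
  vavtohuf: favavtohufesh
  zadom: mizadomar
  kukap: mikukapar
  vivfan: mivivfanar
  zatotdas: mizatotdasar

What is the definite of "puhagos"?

mipuhagosar

sekus and zatotdas both end in -s yet inflect differently (fasekusesh, mizatotdasar), so the final letter is not what conditions the rule; the last vowel is.
"puhagos" has last vowel 'o'. The one such stem in the data (zadom → mizadomar) adds mi- … -ar around the stem, so the same rule applies.
So puhagos → mipuhagosar.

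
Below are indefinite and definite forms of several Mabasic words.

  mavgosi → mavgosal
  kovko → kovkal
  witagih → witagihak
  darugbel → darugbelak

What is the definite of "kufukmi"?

kufukmal

mavgosi and witagih both have last vowel 'i' yet inflect differently (mavgosal, witagihak), so the last vowel is not what conditions the rule; whether the stem ends in a vowel or a consonant is.
"kufukmi" ends in a vowel. The stems ending in a vowel (kovko → kovkal, mavgosi → mavgosal) drop the final letter and add -al.
The other pattern: stems ending in a consonant add -ak.
So kufukmi → kufukmal.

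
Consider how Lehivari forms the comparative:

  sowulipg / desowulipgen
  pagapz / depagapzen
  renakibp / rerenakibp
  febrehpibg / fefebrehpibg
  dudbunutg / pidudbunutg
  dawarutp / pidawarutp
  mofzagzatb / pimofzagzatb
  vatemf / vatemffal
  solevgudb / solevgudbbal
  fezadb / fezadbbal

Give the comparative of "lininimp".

"lininimp" has second-to-last letter 'm'. The one such stem in the data (vatemf → vatemffal) doubles the final consonant and adds -al (as do solevgudb, fezadb), so the same rule applies.
So lininimp → lininimppal.

lininimppal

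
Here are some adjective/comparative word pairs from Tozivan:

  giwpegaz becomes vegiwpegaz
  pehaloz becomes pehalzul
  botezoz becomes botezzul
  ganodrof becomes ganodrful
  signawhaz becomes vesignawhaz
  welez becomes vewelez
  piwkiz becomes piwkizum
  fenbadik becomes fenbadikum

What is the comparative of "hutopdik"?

"hutopdik" has last vowel 'i'. The stems whose last vowel is 'i' (fenbadik → fenbadikum, piwkiz → piwkizum) add -um.
So hutopdik → hutopdikum.

hutopdikum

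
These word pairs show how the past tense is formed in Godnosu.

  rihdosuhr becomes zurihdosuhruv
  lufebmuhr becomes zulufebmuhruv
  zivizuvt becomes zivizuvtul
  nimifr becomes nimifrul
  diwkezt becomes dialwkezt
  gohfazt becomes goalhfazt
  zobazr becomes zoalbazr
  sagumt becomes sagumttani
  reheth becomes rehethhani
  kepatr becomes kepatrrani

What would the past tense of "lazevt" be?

rihdosuhr and nimifr both end in -r yet inflect differently (zurihdosuhruv, nimifrul), so the final letter is not what conditions the rule; the second-to-last letter is.
"lazevt" has second-to-last letter 'v'. The one such stem in the data (zivizuvt → zivizuvtul) adds -ul, so the same rule applies.
So lazevt → lazevtul.

lazevtul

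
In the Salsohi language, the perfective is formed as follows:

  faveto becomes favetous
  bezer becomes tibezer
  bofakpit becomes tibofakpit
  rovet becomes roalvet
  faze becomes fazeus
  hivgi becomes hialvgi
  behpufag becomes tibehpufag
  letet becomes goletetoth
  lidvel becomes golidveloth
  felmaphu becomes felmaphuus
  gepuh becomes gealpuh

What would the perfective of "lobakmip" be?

letet and bofakpit both end in -t yet inflect differently (goletetoth, tibofakpit), so the final letter is not what conditions the rule; the first letter is.
"lobakmip" begins with l-. The stems beginning with l- (lidvel → golidveloth, letet → goletetoth) add go- … -oth around the stem.
So lobakmip → golobakmipoth.

golobakmipoth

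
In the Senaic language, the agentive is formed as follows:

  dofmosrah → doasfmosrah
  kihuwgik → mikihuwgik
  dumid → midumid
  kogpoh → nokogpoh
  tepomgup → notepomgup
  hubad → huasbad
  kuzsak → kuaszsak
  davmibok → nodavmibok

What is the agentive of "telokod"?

notelokod

dumid and hubad both end in -d yet inflect differently (midumid, huasbad), so the final letter is not what conditions the rule; the last vowel is.
"telokod" has last vowel 'o'. The stems whose last vowel is 'o' (kogpoh → nokogpoh, davmibok → nodavmibok) add the prefix no-.
The other patterns: stems whose last vowel is 'i' add the prefix mi-; stems whose last vowel is 'a' insert -as- after the first vowel.
So telokod → notelokod.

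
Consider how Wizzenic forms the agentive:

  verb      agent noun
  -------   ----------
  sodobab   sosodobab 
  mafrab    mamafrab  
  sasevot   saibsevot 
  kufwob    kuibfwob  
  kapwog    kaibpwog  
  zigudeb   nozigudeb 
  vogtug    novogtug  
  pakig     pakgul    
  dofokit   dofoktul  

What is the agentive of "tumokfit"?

sodobab and kufwob both end in -b yet inflect differently (sosodobab, kuibfwob), so the final letter is not what conditions the rule; the last vowel is.
"tumokfit" has last vowel 'i'. The stems whose last vowel is 'i' (pakig → pakgul, dofokit → dofoktul) delete the last vowel and add -ul.
The other patterns: stems whose last vowel is 'a' repeat the first consonant+vowel as a prefix; stems whose last vowel is 'o' insert -ib- after the first vowel; stems whose last vowel is 'e' or 'u' add the prefix no-.
So tumokfit → tumokftul.

tumokftul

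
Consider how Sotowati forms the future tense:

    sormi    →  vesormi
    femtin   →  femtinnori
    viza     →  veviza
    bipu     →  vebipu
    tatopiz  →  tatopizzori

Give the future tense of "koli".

vekoli

"koli" ends in a vowel. The stems ending in a vowel (sormi → vesormi, bipu → vebipu, viza → veviza) add the prefix ve-.
So koli → vekoli.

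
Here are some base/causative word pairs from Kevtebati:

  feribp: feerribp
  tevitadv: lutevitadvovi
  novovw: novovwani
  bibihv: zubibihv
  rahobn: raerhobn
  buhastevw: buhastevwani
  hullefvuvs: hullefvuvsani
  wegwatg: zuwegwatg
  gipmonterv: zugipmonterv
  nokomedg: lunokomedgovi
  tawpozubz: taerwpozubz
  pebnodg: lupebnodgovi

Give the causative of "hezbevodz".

tevitadv and gipmonterv both end in -v yet inflect differently (lutevitadvovi, zugipmonterv), so the final letter is not what conditions the rule; the second-to-last letter is.
"hezbevodz" has second-to-last letter 'd'. The stems whose second-to-last letter is 'd' (tevitadv → lutevitadvovi, pebnodg → lupebnodgovi, nokomedg → lunokomedgovi) add lu- … -ovi around the stem.
The other patterns: stems whose second-to-last letter is 'v' add -ani; stems whose second-to-last letter is 'b' insert -er- after the first vowel; stems whose second-to-last letter is 'h', 'r' or 't' add the prefix zu-.
So hezbevodz → luhezbevodzovi.

luhezbevodzovi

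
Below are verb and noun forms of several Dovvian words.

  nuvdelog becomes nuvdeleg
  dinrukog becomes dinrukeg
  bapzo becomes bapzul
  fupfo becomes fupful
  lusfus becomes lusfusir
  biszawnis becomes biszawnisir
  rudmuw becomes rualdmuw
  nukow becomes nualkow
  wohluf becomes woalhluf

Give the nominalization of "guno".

gunul

nuvdelog and bapzo both have last vowel 'o' yet inflect differently (nuvdeleg, bapzul), so the last vowel is not what conditions the rule; the final letter is.
"guno" ends in -o. The stems ending in -o (bapzo → bapzul, fupfo → fupful) drop the final letter and add -ul.
The other patterns: stems ending in -g change the last vowel to 'e'; stems ending in -s add -ir; stems ending in -f or -w insert -al- after the first vowel.
So guno → gunul.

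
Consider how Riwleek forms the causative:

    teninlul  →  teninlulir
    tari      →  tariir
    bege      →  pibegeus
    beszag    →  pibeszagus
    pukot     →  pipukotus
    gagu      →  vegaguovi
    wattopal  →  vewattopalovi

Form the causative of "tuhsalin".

"tuhsalin" begins with t-. The stems beginning with t- (teninlul → teninlulir, tari → tariir) add -ir.
So tuhsalin → tuhsalinir.

tuhsalinir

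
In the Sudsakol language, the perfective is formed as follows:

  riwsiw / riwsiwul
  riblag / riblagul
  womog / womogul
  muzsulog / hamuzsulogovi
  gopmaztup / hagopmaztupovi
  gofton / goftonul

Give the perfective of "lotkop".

lotkopul

"lotkop" has 2 vowels. The stems with 2 vowels (womog → womogul, riwsiw → riwsiwul, riblag → riblagul) add -ul.
The other pattern: stems with 3 vowels add ha- … -ovi around the stem.
So lotkop → lotkopul.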